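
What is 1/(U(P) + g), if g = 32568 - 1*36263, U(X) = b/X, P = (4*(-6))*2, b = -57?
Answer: -16/59101 ≈ -0.00027072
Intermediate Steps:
P = -48 (P = -24*2 = -48)
U(X) = -57/X
g = -3695 (g = 32568 - 36263 = -3695)
1/(U(P) + g) = 1/(-57/(-48) - 3695) = 1/(-57*(-1/48) - 3695) = 1/(19/16 - 3695) = 1/(-59101/16) = -16/59101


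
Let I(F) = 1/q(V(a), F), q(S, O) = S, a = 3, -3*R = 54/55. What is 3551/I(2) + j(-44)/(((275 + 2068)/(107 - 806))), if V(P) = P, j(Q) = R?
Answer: 457603809/42955 ≈ 10653.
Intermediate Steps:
R = -18/55 ≈ -0.32727
j(Q) = -18/55
I(F) = ⅓ (I(F) = 1/3 = ⅓)
3551/I(2) + j(-44)/(((275 + 2068)/(107 - 806))) = 3551/(⅓) - 18*(107 - 806)/(275 + 2068)/55 = 3551*3 - 18/(55*(2343/(-699))) = 10653 - 18/(55*(2343*(-1/699))) = 10653 - 18/(55*(-781/233)) = 10653 - 18/55*(-233/781) = 10653 + 4194/42955 = 457603809/42955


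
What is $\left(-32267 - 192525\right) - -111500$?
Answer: $-113292$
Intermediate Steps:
$\left(-32267 - 192525\right) - -111500 = -224792 + 111500 = -113292$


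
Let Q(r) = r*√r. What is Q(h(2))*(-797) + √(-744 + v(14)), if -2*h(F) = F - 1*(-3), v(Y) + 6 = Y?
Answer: I*(16*√46 + 3985*√10)/4 ≈ 3177.5*I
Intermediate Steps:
v(Y) = -6 + Y
h(F) = -3/2 - F/2 (h(F) = -(F - 1*(-3))/2 = -(F + 3)/2 = -(3 + F)/2 = -3/2 - F/2)
Q(r) = r^(3/2)
Q(h(2))*(-797) + √(-744 + v(14)) = (-3/2 - ½*2)^(3/2)*(-797) + √(-744 + (-6 + 14)) = (-3/2 - 1)^(3/2)*(-797) + √(-744 + 8) = (-5/2)^(3/2)*(-797) + √(-736) = -5*I*√10/4*(-797) + 4*I*√46 = 3985*I*√10/4 + 4*I*√46 = 4*I*√46 + 3985*I*√10/4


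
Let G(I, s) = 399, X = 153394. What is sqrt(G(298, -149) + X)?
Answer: sqrt(153793) ≈ 392.16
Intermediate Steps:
sqrt(G(298, -149) + X) = sqrt(399 + 153394) = sqrt(153793)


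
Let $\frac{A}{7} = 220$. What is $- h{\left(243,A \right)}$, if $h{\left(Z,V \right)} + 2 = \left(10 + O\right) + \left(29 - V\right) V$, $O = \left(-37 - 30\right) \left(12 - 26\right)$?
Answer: $2325994$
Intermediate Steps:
$O = 938$ ($O = \left(-67\right) \left(-14\right) = 938$)
$A = 1540$ ($A = 7 \cdot 220 = 1540$)
$h{\left(Z,V \right)} = 946 + V \left(29 - V\right)$ ($h{\left(Z,V \right)} = -2 + \left(\left(10 + 938\right) + \left(29 - V\right) V\right) = -2 + \left(948 + V \left(29 - V\right)\right) = 946 + V \left(29 - V\right)$)
$- h{\left(243,A \right)} = - (946 - 1540^{2} + 29 \cdot 1540) = - (946 - 2371600 + 44660) = \left(-1\right) \left(-2325994\right) = 2325994$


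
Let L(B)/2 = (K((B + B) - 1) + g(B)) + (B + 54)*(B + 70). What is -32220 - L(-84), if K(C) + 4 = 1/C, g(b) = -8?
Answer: -5583082/169 ≈ -33036.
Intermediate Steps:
K(C) = -4 + 1/C
L(B) = -24 + 2/(-1 + 2*B) + 2*(54 + B)*(70 + B) (L(B) = 2*(((-4 + 1/((B + B) - 1)) - 8) + (B + 54)*(B + 70)) = 2*(((-4 + 1/(2*B - 1)) - 8) + (54 + B)*(70 + B)) = 2*(((-4 + 1/(-1 + 2*B)) - 8) + (54 + B)*(70 + B)) = 2*((-12 + 1/(-1 + 2*B)) + (54 + B)*(70 + B)) = 2*(-12 + 1/(-1 + 2*B) + (54 + B)*(70 + B)) = -24 + 2/(-1 + 2*B) + 2*(54 + B)*(70 + B))
-32220 - L(-84) = -32220 - 2*(-3767 + 2*(-84)³ + 247*(-84)² + 7412*(-84))/(-1 + 2*(-84)) = -32220 - 2*(-3767 + 2*(-592704) + 247*7056 - 622608)/(-1 - 168) = -32220 - 2*(-3767 - 1185408 + 1742832 - 622608)/(-169) = -32220 - 2*(-1)*(-68951)/169 = -32220 - 1*137902/169 = -32220 - 137902/169 = -5583082/169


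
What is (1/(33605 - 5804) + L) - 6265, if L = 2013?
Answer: -118209851/27801 ≈ -4252.0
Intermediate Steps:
(1/(33605 - 5804) + L) - 6265 = (1/(33605 - 5804) + 2013) - 6265 = (1/27801 + 2013) - 6265 = 55963414/27801 - 6265 = -118209851/27801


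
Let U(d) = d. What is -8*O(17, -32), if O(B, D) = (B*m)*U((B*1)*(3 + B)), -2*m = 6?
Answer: 138720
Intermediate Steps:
m = -3 (m = -1/2*6 = -3)
O(B, D) = -3*B**2*(3 + B) (O(B, D) = (B*(-3))*((B*1)*(3 + B)) = (-3*B)*(B*(3 + B)) = -3*B**2*(3 + B))
-8*O(17, -32) = -24*17**2*(-3 - 1*17) = -24*289*(-3 - 17) = -24*289*(-20) = -8*(-17340) = 138720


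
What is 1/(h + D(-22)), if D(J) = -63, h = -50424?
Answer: -1/50487 ≈ -1.9807e-5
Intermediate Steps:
1/(h + D(-22)) = 1/(-50424 - 63) = 1/(-50487) = -1/50487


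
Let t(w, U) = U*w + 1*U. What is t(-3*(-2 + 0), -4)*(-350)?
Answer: 9800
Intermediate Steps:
t(w, U) = U + U*w (t(w, U) = U*w + U = U + U*w)
t(-3*(-2 + 0), -4)*(-350) = -4*(1 - 3*(-2 + 0))*(-350) = -4*(1 - 3*(-2))*(-350) = -4*(1 + 6)*(-350) = -4*7*(-350) = -28*(-350) = 9800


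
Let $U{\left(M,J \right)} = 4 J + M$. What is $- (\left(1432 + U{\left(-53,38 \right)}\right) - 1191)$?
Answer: $-340$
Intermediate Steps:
$U{\left(M,J \right)} = M + 4 J$
$- (\left(1432 + U{\left(-53,38 \right)}\right) - 1191) = - (\left(1432 + \left(-53 + 4 \cdot 38\right)\right) - 1191) = - (\left(1432 + \left(-53 + 152\right)\right) - 1191) = - (\left(1432 + 99\right) - 1191) = - (1531 - 1191) = \left(-1\right) 340 = -340$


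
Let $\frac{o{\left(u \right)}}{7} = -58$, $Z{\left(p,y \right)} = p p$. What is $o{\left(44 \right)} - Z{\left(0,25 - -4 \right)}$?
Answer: $-406$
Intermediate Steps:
$Z{\left(p,y \right)} = p^{2}$
$o{\left(u \right)} = -406$ ($o{\left(u \right)} = 7 \left(-58\right) = -406$)
$o{\left(44 \right)} - Z{\left(0,25 - -4 \right)} = -406 - 0^{2} = -406 - 0 = -406 + 0 = -406$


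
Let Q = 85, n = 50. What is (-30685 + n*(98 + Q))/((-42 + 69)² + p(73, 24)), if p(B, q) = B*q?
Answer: -21535/2481 ≈ -8.6800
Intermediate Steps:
(-30685 + n*(98 + Q))/((-42 + 69)² + p(73, 24)) = (-30685 + 50*(98 + 85))/((-42 + 69)² + 73*24) = (-30685 + 50*183)/(27² + 1752) = (-30685 + 9150)/(729 + 1752) = -21535/2481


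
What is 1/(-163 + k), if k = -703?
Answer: -1/866 ≈ -0.0011547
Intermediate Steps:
1/(-163 + k) = 1/(-163 - 703) = 1/(-866) = -1/866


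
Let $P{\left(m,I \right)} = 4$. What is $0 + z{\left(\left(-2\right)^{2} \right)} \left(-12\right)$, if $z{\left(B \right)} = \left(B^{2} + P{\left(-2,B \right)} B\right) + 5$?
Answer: $-444$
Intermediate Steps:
$z{\left(B \right)} = 5 + B^{2} + 4 B$ ($z{\left(B \right)} = \left(B^{2} + 4 B\right) + 5 = 5 + B^{2} + 4 B$)
$0 + z{\left(\left(-2\right)^{2} \right)} \left(-12\right) = 0 + \left(5 + \left(\left(-2\right)^{2}\right)^{2} + 4 \left(-2\right)^{2}\right) \left(-12\right) = 0 + \left(5 + 4^{2} + 4 \cdot 4\right) \left(-12\right) = 0 + \left(5 + 16 + 16\right) \left(-12\right) = 0 + 37 \left(-12\right) = 0 - 444 = -444$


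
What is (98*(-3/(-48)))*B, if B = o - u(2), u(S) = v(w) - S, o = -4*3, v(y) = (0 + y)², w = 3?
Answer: -931/8 ≈ -116.38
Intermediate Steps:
v(y) = y²
o = -12
u(S) = 9 - S (u(S) = 3² - S = 9 - S)
B = -19 (B = -12 - (9 - 1*2) = -12 - (9 - 2) = -12 - 1*7 = -12 - 7 = -19)
(98*(-3/(-48)))*B = (98*(-3/(-48)))*(-19) = (98*(-3*(-1/48)))*(-19) = (98*(1/16))*(-19) = (49/8)*(-19) = -931/8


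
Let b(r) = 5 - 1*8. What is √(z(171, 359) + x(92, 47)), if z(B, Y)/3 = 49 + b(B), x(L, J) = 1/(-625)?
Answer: √86249/25 ≈ 11.747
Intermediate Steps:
x(L, J) = -1/625
b(r) = -3 (b(r) = 5 - 8 = -3)
z(B, Y) = 138 (z(B, Y) = 3*(49 - 3) = 3*46 = 138)
√(z(171, 359) + x(92, 47)) = √(138 - 1/625) = √(86249/625) = √86249/25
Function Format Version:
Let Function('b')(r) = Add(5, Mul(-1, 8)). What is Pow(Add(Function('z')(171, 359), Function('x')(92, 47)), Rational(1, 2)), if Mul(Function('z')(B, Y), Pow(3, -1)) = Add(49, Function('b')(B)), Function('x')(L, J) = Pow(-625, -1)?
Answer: Mul(Rational(1, 25), Pow(86249, Rational(1, 2))) ≈ 11.747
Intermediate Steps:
Function('x')(L, J) = Rational(-1, 625)
Function('b')(r) = -3 (Function('b')(r) = Add(5, -8) = -3)
Function('z')(B, Y) = 138 (Function('z')(B, Y) = Mul(3, Add(49, -3)) = Mul(3, 46) = 138)
Pow(Add(Function('z')(171, 359), Function('x')(92, 47)), Rational(1, 2)) = Pow(Add(138, Rational(-1, 625)), Rational(1, 2)) = Pow(Rational(86249, 625), Rational(1, 2)) = Mul(Rational(1, 25), Pow(86249, Rational(1, 2)))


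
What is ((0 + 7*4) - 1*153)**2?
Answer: 15625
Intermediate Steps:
((0 + 7*4) - 1*153)**2 = ((0 + 28) - 153)**2 = (28 - 153)**2 = (-125)**2 = 15625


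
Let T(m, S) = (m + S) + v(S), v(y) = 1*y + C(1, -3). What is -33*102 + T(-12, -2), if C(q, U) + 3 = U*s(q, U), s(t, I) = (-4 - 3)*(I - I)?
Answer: -3385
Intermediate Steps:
s(t, I) = 0 (s(t, I) = -7*0 = 0)
C(q, U) = -3 (C(q, U) = -3 + U*0 = -3 + 0 = -3)
v(y) = -3 + y (v(y) = 1*y - 3 = y - 3 = -3 + y)
T(m, S) = -3 + m + 2*S (T(m, S) = (m + S) + (-3 + S) = (S + m) + (-3 + S) = -3 + m + 2*S)
-33*102 + T(-12, -2) = -33*102 + (-3 - 12 + 2*(-2)) = -3366 + (-3 - 12 - 4) = -3366 - 19 = -3385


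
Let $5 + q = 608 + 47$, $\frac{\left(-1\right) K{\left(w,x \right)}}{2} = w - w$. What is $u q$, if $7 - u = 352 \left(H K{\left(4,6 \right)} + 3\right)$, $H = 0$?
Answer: $-681850$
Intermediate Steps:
$K{\left(w,x \right)} = 0$ ($K{\left(w,x \right)} = - 2 \left(w - w\right) = \left(-2\right) 0 = 0$)
$q = 650$ ($q = -5 + \left(608 + 47\right) = -5 + 655 = 650$)
$u = -1049$ ($u = 7 - 352 \left(0 \cdot 0 + 3\right) = 7 - 352 \left(0 + 3\right) = 7 - 352 \cdot 3 = 7 - 1056 = -1049$)
$u q = \left(-1049\right) 650 = -681850$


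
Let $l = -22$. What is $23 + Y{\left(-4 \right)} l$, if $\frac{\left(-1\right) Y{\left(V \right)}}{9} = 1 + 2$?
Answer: $617$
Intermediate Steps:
$Y{\left(V \right)} = -27$ ($Y{\left(V \right)} = - 9 \left(1 + 2\right) = \left(-9\right) 3 = -27$)
$23 + Y{\left(-4 \right)} l = 23 - -594 = 23 + 594 = 617$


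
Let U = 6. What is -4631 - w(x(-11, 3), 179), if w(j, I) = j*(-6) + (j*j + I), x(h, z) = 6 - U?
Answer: -4810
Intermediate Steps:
x(h, z) = 0 (x(h, z) = 6 - 1*6 = 6 - 6 = 0)
w(j, I) = I + j² - 6*j (w(j, I) = -6*j + (j² + I) = -6*j + (I + j²) = I + j² - 6*j)
-4631 - w(x(-11, 3), 179) = -4631 - (179 + 0² - 6*0) = -4631 - (179 + 0 + 0) = -4631 - 1*179 = -4631 - 179 = -4810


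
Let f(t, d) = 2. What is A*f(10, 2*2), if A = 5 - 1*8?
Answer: -6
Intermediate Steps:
A = -3 (A = 5 - 8 = -3)
A*f(10, 2*2) = -3*2 = -6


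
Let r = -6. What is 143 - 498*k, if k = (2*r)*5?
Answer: 30023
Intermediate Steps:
k = -60 (k = (2*(-6))*5 = -12*5 = -60)
143 - 498*k = 143 - 498*(-60) = 143 + 29880 = 30023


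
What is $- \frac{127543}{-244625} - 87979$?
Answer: $- \frac{21521735332}{244625} \approx -87979.0$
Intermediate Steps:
$- \frac{127543}{-244625} - 87979 = \left(-127543\right) \left(- \frac{1}{244625}\right) - 87979 = \frac{127543}{244625} - 87979 = - \frac{21521735332}{244625}$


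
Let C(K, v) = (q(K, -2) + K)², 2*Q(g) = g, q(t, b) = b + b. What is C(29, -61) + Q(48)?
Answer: 649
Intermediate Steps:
q(t, b) = 2*b
Q(g) = g/2
C(K, v) = (-4 + K)² (C(K, v) = (2*(-2) + K)² = (-4 + K)²)
C(29, -61) + Q(48) = (-4 + 29)² + (½)*48 = 25² + 24 = 625 + 24 = 649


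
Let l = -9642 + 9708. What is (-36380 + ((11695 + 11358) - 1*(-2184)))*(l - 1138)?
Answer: 11945296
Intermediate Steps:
l = 66
(-36380 + ((11695 + 11358) - 1*(-2184)))*(l - 1138) = (-36380 + ((11695 + 11358) - 1*(-2184)))*(66 - 1138) = (-36380 + (23053 + 2184))*(-1072) = (-36380 + 25237)*(-1072) = -11143*(-1072) = 11945296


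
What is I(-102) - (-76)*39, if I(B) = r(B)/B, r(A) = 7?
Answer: 302321/102 ≈ 2963.9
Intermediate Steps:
I(B) = 7/B
I(-102) - (-76)*39 = 7/(-102) - (-76)*39 = 7*(-1/102) - 1*(-2964) = -7/102 + 2964 = 302321/102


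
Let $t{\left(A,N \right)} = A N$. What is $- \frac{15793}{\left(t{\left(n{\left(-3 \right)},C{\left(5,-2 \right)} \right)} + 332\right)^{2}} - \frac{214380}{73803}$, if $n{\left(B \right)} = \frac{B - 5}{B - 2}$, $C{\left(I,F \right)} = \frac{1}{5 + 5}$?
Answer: $- \frac{5170452732985}{1696396790016} \approx -3.0479$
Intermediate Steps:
$C{\left(I,F \right)} = \frac{1}{10}$
$n{\left(B \right)} = \frac{-5 + B}{-2 + B}$
$- \frac{15793}{\left(t{\left(n{\left(-3 \right)},C{\left(5,-2 \right)} \right)} + 332\right)^{2}} - \frac{214380}{73803} = - \frac{15793}{\left(\frac{-5 - 3}{-2 - 3} \cdot \frac{1}{10} + 332\right)^{2}} - \frac{214380}{73803} = - \frac{15793}{\left(\frac{1}{-5} \left(-8\right) \frac{1}{10} + 332\right)^{2}} - \frac{71460}{24601} = - \frac{15793}{\left(\left(- \frac{1}{5}\right) \left(-8\right) \frac{1}{10} + 332\right)^{2}} - \frac{71460}{24601} = - \frac{15793}{\left(\frac{8}{5} \cdot \frac{1}{10} + 332\right)^{2}} - \frac{71460}{24601} = - \frac{15793}{\left(\frac{4}{25} + 332\right)^{2}} - \frac{71460}{24601} = - \frac{15793}{\left(\frac{8304}{25}\right)^{2}} - \frac{71460}{24601} = - \frac{15793}{\frac{68956416}{625}} - \frac{71460}{24601} = \left(-15793\right) \frac{625}{68956416} - \frac{71460}{24601} = - \frac{9870625}{68956416} - \frac{71460}{24601} = - \frac{5170452732985}{1696396790016}$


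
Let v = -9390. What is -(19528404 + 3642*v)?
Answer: 14669976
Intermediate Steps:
-(19528404 + 3642*v) = -3642/(1/(5362 - 9390)) = -3642/(1/(-4028)) = -3642/(-1/4028) = -3642*(-4028) = 14669976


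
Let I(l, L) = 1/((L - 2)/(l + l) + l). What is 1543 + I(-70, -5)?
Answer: 2158637/1399 ≈ 1543.0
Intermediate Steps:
I(l, L) = 1/(l + (-2 + L)/(2*l)) (I(l, L) = 1/((-2 + L)/((2*l)) + l) = 1/((-2 + L)*(1/(2*l)) + l) = 1/((-2 + L)/(2*l) + l) = 1/(l + (-2 + L)/(2*l)))
1543 + I(-70, -5) = 1543 + 2*(-70)/(-2 - 5 + 2*(-70)²) = 1543 + 2*(-70)/(-2 - 5 + 2*4900) = 1543 + 2*(-70)/(-2 - 5 + 9800) = 1543 + 2*(-70)/9793 = 1543 + 2*(-70)*(1/9793) = 1543 - 20/1399 = 2158637/1399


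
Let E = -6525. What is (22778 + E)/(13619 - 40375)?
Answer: -16253/26756 ≈ -0.60745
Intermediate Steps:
(22778 + E)/(13619 - 40375) = (22778 - 6525)/(13619 - 40375) = 16253/(-26756) = 16253*(-1/26756) = -16253/26756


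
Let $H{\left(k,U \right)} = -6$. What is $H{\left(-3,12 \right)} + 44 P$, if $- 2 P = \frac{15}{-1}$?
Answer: $324$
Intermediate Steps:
$P = \frac{15}{2}$ ($P = - \frac{15 \frac{1}{-1}}{2} = - \frac{15 \left(-1\right)}{2} = \left(- \frac{1}{2}\right) \left(-15\right) = \frac{15}{2} \approx 7.5$)
$H{\left(-3,12 \right)} + 44 P = -6 + 44 \cdot \frac{15}{2} = -6 + 330 = 324$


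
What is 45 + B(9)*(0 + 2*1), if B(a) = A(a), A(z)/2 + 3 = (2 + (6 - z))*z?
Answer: -3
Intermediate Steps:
A(z) = -6 + 2*z*(8 - z) (A(z) = -6 + 2*((2 + (6 - z))*z) = -6 + 2*((8 - z)*z) = -6 + 2*(z*(8 - z)) = -6 + 2*z*(8 - z))
B(a) = -6 - 2*a² + 16*a
45 + B(9)*(0 + 2*1) = 45 + (-6 - 2*9² + 16*9)*(0 + 2*1) = 45 + (-6 - 2*81 + 144)*(0 + 2) = 45 + (-6 - 162 + 144)*2 = 45 - 24*2 = 45 - 48 = -3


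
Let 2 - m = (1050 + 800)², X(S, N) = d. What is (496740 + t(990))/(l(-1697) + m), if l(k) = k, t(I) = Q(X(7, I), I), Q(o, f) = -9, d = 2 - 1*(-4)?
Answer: -496731/3424195 ≈ -0.14507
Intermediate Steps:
d = 6 (d = 2 + 4 = 6)
X(S, N) = 6
m = -3422498 (m = 2 - (1050 + 800)² = 2 - 1*1850² = 2 - 1*3422500 = 2 - 3422500 = -3422498)
t(I) = -9
(496740 + t(990))/(l(-1697) + m) = (496740 - 9)/(-1697 - 3422498) = 496731/(-3424195) = 496731*(-1/3424195) = -496731/3424195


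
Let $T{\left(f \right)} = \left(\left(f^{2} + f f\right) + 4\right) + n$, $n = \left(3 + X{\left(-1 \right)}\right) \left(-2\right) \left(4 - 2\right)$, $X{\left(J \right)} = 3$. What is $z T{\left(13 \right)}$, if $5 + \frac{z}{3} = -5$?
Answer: $-9540$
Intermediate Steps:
$z = -30$ ($z = -15 + 3 \left(-5\right) = -15 - 15 = -30$)
$n = -24$ ($n = \left(3 + 3\right) \left(-2\right) \left(4 - 2\right) = 6 \left(-2\right) 2 = \left(-12\right) 2 = -24$)
$T{\left(f \right)} = -20 + 2 f^{2}$ ($T{\left(f \right)} = \left(\left(f^{2} + f f\right) + 4\right) - 24 = \left(\left(f^{2} + f^{2}\right) + 4\right) - 24 = \left(2 f^{2} + 4\right) - 24 = \left(4 + 2 f^{2}\right) - 24 = -20 + 2 f^{2}$)
$z T{\left(13 \right)} = - 30 \left(-20 + 2 \cdot 13^{2}\right) = - 30 \left(-20 + 2 \cdot 169\right) = - 30 \left(-20 + 338\right) = \left(-30\right) 318 = -9540$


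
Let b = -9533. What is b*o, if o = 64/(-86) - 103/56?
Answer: 59304793/2408 ≈ 24628.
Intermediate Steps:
o = -6221/2408 (o = 64*(-1/86) - 103*1/56 = -32/43 - 103/56 = -6221/2408 ≈ -2.5835)
b*o = -9533*(-6221/2408) = 59304793/2408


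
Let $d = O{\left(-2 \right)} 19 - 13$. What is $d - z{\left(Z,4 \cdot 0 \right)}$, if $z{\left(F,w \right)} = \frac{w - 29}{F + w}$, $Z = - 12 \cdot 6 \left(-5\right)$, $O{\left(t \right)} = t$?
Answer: $- \frac{18331}{360} \approx -50.919$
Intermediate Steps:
$Z = 360$ ($Z = \left(-12\right) \left(-30\right) = 360$)
$z{\left(F,w \right)} = \frac{-29 + w}{F + w}$
$d = -51$ ($d = \left(-2\right) 19 - 13 = -38 - 13 = -51$)
$d - z{\left(Z,4 \cdot 0 \right)} = -51 - \frac{-29 + 4 \cdot 0}{360 + 4 \cdot 0} = -51 - \frac{-29 + 0}{360 + 0} = -51 - \frac{1}{360} \left(-29\right) = -51 - - \frac{29}{360} = -51 + \frac{29}{360} = - \frac{18331}{360}$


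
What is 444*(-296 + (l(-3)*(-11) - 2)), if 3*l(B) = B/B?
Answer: -133940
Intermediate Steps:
l(B) = ⅓ (l(B) = (B/B)/3 = (⅓)*1 = ⅓)
444*(-296 + (l(-3)*(-11) - 2)) = 444*(-296 + ((⅓)*(-11) - 2)) = 444*(-296 + (-11/3 - 2)) = 444*(-296 - 17/3) = 444*(-905/3) = -133940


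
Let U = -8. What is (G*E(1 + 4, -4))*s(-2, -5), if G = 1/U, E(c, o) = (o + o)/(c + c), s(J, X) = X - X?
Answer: 0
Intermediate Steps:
s(J, X) = 0
E(c, o) = o/c (E(c, o) = (2*o)/((2*c)) = (2*o)*(1/(2*c)) = o/c)
G = -1/8 (G = 1/(-8) = -1/8 ≈ -0.12500)
(G*E(1 + 4, -4))*s(-2, -5) = -(-1)/(2*(1 + 4))*0 = -(-1)/(2*5)*0 = -1/8*(-4/5)*0 = (1/10)*0 = 0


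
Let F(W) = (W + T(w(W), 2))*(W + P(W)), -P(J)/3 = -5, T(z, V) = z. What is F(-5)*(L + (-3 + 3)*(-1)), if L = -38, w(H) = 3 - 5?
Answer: 2660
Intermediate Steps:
w(H) = -2
P(J) = 15 (P(J) = -3*(-5) = 15)
F(W) = (-2 + W)*(15 + W) (F(W) = (W - 2)*(W + 15) = (-2 + W)*(15 + W))
F(-5)*(L + (-3 + 3)*(-1)) = (-30 + (-5)² + 13*(-5))*(-38 + (-3 + 3)*(-1)) = (-30 + 25 - 65)*(-38 + 0*(-1)) = -70*(-38 + 0) = -70*(-38) = 2660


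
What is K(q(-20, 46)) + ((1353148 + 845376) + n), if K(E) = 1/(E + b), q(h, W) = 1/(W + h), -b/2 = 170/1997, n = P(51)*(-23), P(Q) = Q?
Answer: 15036420971/6843 ≈ 2.1973e+6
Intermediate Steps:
n = -1173 (n = 51*(-23) = -1173)
b = -340/1997 ≈ -0.17026
K(E) = 1/(-340/1997 + E) (K(E) = 1/(E - 340/1997) = 1/(-340/1997 + E))
K(q(-20, 46)) + ((1353148 + 845376) + n) = 1997/(-340 + 1997/(46 - 20)) + ((1353148 + 845376) - 1173) = 1997/(-340 + 1997/26) + (2198524 - 1173) = 1997/(-340 + 1997*(1/26)) + 2197351 = 1997/(-340 + 1997/26) + 2197351 = 1997/(-6843/26) + 2197351 = 1997*(-26/6843) + 2197351 = -51922/6843 + 2197351 = 15036420971/6843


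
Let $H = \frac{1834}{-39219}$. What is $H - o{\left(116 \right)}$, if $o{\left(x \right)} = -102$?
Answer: $\frac{3998504}{39219} \approx 101.95$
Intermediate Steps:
$H = - \frac{1834}{39219}$ ($H = 1834 \left(- \frac{1}{39219}\right) = - \frac{1834}{39219} \approx -0.046763$)
$H - o{\left(116 \right)} = - \frac{1834}{39219} - -102 = - \frac{1834}{39219} + 102 = \frac{3998504}{39219}$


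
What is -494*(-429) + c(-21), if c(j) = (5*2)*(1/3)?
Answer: 635788/3 ≈ 2.1193e+5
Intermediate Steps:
c(j) = 10/3 (c(j) = 10*(1*(⅓)) = 10*(⅓) = 10/3)
-494*(-429) + c(-21) = -494*(-429) + 10/3 = 211926 + 10/3 = 635788/3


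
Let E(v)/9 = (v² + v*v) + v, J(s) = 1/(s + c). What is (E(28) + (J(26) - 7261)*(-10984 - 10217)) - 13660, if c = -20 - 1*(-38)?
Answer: 6773390059/44 ≈ 1.5394e+8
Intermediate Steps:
c = 18 (c = -20 + 38 = 18)
J(s) = 1/(18 + s) (J(s) = 1/(s + 18) = 1/(18 + s))
E(v) = 9*v + 18*v² (E(v) = 9*((v² + v*v) + v) = 9*((v² + v²) + v) = 9*(2*v² + v) = 9*(v + 2*v²) = 9*v + 18*v²)
(E(28) + (J(26) - 7261)*(-10984 - 10217)) - 13660 = (9*28*(1 + 2*28) + (1/(18 + 26) - 7261)*(-10984 - 10217)) - 13660 = (9*28*(1 + 56) + (1/44 - 7261)*(-21201)) - 13660 = (9*28*57 + (1/44 - 7261)*(-21201)) - 13660 = (14364 - 319483/44*(-21201)) - 13660 = (14364 + 6773359083/44) - 13660 = 6773991099/44 - 13660 = 6773390059/44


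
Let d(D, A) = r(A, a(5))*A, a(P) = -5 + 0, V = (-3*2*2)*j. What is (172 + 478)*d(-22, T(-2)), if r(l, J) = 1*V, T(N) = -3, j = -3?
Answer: -70200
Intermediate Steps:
V = 36 (V = (-3*2*2)*(-3) = -6*2*(-3) = -12*(-3) = 36)
a(P) = -5
r(l, J) = 36 (r(l, J) = 1*36 = 36)
d(D, A) = 36*A
(172 + 478)*d(-22, T(-2)) = (172 + 478)*(36*(-3)) = 650*(-108) = -70200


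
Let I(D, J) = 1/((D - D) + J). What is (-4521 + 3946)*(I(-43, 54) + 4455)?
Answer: -138328325/54 ≈ -2.5616e+6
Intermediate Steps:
I(D, J) = 1/J (I(D, J) = 1/(0 + J) = 1/J)
(-4521 + 3946)*(I(-43, 54) + 4455) = (-4521 + 3946)*(1/54 + 4455) = -575*(1/54 + 4455) = -575*240571/54 = -138328325/54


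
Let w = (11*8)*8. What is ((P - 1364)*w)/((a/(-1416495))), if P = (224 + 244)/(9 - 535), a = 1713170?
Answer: 35796537509568/45056371 ≈ 7.9448e+5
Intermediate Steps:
w = 704 (w = 88*8 = 704)
P = -234/263 (P = 468/(-526) = 468*(-1/526) = -234/263 ≈ -0.88973)
((P - 1364)*w)/((a/(-1416495))) = ((-234/263 - 1364)*704)/((1713170/(-1416495))) = (-358966/263*704)/((1713170*(-1/1416495))) = -252712064/(263*(-342634/283299)) = -252712064/263*(-283299/342634) = 35796537509568/45056371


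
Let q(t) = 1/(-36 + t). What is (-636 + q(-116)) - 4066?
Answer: -714705/152 ≈ -4702.0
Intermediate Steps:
(-636 + q(-116)) - 4066 = (-636 + 1/(-36 - 116)) - 4066 = (-636 + 1/(-152)) - 4066 = (-636 - 1/152) - 4066 = -96673/152 - 4066 = -714705/152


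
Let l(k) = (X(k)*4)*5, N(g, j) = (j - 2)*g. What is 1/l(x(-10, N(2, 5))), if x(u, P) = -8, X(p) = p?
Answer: -1/160 ≈ -0.0062500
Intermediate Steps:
N(g, j) = g*(-2 + j) (N(g, j) = (-2 + j)*g = g*(-2 + j))
l(k) = 20*k (l(k) = (k*4)*5 = (4*k)*5 = 20*k)
1/l(x(-10, N(2, 5))) = 1/(20*(-8)) = 1/(-160) = -1/160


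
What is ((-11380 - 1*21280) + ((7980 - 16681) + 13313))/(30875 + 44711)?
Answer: -14024/37793 ≈ -0.37107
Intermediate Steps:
((-11380 - 1*21280) + ((7980 - 16681) + 13313))/(30875 + 44711) = ((-11380 - 21280) + (-8701 + 13313))/75586 = (-32660 + 4612)*(1/75586) = -28048*1/75586 = -14024/37793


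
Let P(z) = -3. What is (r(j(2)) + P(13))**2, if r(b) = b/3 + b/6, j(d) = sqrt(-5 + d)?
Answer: (6 - I*sqrt(3))**2/4 ≈ 8.25 - 5.1962*I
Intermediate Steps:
r(b) = b/2 (r(b) = b*(1/3) + b*(1/6) = b/3 + b/6 = b/2)
(r(j(2)) + P(13))**2 = (sqrt(-5 + 2)/2 - 3)**2 = (sqrt(-3)/2 - 3)**2 = ((I*sqrt(3))/2 - 3)**2 = (I*sqrt(3)/2 - 3)**2 = (-3 + I*sqrt(3)/2)**2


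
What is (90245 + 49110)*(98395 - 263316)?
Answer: -22982565955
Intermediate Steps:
(90245 + 49110)*(98395 - 263316) = 139355*(-164921) = -22982565955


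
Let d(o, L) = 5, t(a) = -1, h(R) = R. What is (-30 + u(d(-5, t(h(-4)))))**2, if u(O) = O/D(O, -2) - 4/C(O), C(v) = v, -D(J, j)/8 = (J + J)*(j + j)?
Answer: 97042201/102400 ≈ 947.68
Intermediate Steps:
D(J, j) = -32*J*j (D(J, j) = -8*(J + J)*(j + j) = -8*2*J*2*j = -32*J*j)
u(O) = 1/64 - 4/O (u(O) = O/((-32*O*(-2))) - 4/O = O/((64*O)) - 4/O = O*(1/(64*O)) - 4/O = 1/64 - 4/O)
(-30 + u(d(-5, t(h(-4)))))**2 = (-30 + (1/64)*(-256 + 5)/5)**2 = (-30 + (1/64)*(1/5)*(-251))**2 = (-30 - 251/320)**2 = (-9851/320)**2 = 97042201/102400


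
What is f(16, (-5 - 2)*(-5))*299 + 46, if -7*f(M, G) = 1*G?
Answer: -1449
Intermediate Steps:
f(M, G) = -G/7
f(16, (-5 - 2)*(-5))*299 + 46 = -(-5 - 2)*(-5)/7*299 + 46 = -(-1)*(-5)*299 + 46 = -⅐*35*299 + 46 = -5*299 + 46 = -1495 + 46 = -1449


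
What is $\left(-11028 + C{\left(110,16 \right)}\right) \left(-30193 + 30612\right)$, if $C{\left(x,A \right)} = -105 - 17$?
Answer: $-4671850$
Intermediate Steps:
$C{\left(x,A \right)} = -122$
$\left(-11028 + C{\left(110,16 \right)}\right) \left(-30193 + 30612\right) = \left(-11028 - 122\right) \left(-30193 + 30612\right) = \left(-11150\right) 419 = -4671850$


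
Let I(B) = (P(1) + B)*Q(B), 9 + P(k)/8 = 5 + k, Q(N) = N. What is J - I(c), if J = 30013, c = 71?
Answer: 26676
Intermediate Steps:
P(k) = -32 + 8*k (P(k) = -72 + 8*(5 + k) = -72 + (40 + 8*k) = -32 + 8*k)
I(B) = B*(-24 + B) (I(B) = ((-32 + 8*1) + B)*B = ((-32 + 8) + B)*B = (-24 + B)*B = B*(-24 + B))
J - I(c) = 30013 - 71*(-24 + 71) = 30013 - 71*47 = 30013 - 1*3337 = 30013 - 3337 = 26676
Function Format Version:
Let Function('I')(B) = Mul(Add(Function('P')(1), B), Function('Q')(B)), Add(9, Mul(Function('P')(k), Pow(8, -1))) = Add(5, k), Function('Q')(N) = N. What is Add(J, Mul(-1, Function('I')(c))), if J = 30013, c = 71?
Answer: 26676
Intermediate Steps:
Function('P')(k) = Add(-32, Mul(8, k)) (Function('P')(k) = Add(-72, Mul(8, Add(5, k))) = Add(-72, Add(40, Mul(8, k))) = Add(-32, Mul(8, k)))
Function('I')(B) = Mul(B, Add(-24, B)) (Function('I')(B) = Mul(Add(Add(-32, Mul(8, 1)), B), B) = Mul(Add(Add(-32, 8), B), B) = Mul(Add(-24, B), B) = Mul(B, Add(-24, B)))
Add(J, Mul(-1, Function('I')(c))) = Add(30013, Mul(-1, Mul(71, Add(-24, 71)))) = Add(30013, Mul(-1, Mul(71, 47))) = Add(30013, Mul(-1, 3337)) = Add(30013, -3337) = 26676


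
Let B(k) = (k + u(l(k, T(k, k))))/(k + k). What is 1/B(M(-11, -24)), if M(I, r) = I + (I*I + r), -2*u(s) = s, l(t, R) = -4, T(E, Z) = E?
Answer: 43/22 ≈ 1.9545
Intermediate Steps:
u(s) = -s/2
M(I, r) = I + r + I² (M(I, r) = I + (I² + r) = I + (r + I²) = I + r + I²)
B(k) = (2 + k)/(2*k) (B(k) = (k - ½*(-4))/(k + k) = (k + 2)/((2*k)) = (2 + k)*(1/(2*k)) = (2 + k)/(2*k))
1/B(M(-11, -24)) = 1/((2 + (-11 - 24 + (-11)²))/(2*(-11 - 24 + (-11)²))) = 1/((2 + (-11 - 24 + 121))/(2*(-11 - 24 + 121))) = 1/((½)*(2 + 86)/86) = 1/((½)*(1/86)*88) = 1/(22/43) = 43/22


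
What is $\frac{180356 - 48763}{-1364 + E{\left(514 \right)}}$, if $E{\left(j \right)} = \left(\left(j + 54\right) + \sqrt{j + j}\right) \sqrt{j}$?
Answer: $\frac{131593}{2 \left(-682 + 257 \sqrt{2} + 284 \sqrt{514}\right)} \approx 10.751$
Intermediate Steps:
$E{\left(j \right)} = \sqrt{j} \left(54 + j + \sqrt{2} \sqrt{j}\right)$ ($E{\left(j \right)} = \left(\left(54 + j\right) + \sqrt{2 j}\right) \sqrt{j} = \left(\left(54 + j\right) + \sqrt{2} \sqrt{j}\right) \sqrt{j} = \left(54 + j + \sqrt{2} \sqrt{j}\right) \sqrt{j} = \sqrt{j} \left(54 + j + \sqrt{2} \sqrt{j}\right)$)
$\frac{180356 - 48763}{-1364 + E{\left(514 \right)}} = \frac{180356 - 48763}{-1364 + \left(514^{\frac{3}{2}} + 54 \sqrt{514} + 514 \sqrt{2}\right)} = \frac{131593}{-1364 + \left(514 \sqrt{514} + 54 \sqrt{514} + 514 \sqrt{2}\right)} = \frac{131593}{-1364 + \left(514 \sqrt{2} + 568 \sqrt{514}\right)} = \frac{131593}{-1364 + 514 \sqrt{2} + 568 \sqrt{514}}$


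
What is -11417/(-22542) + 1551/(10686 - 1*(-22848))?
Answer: 11606120/20997873 ≈ 0.55273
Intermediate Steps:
-11417/(-22542) + 1551/(10686 - 1*(-22848)) = -11417*(-1/22542) + 1551/(10686 + 22848) = 11417/22542 + 1551/33534 = 11417/22542 + 1551*(1/33534) = 11417/22542 + 517/11178 = 11606120/20997873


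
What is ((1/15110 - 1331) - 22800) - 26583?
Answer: -766288539/15110 ≈ -50714.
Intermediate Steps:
((1/15110 - 1331) - 22800) - 26583 = (-20111409/15110 - 22800) - 26583 = -364619409/15110 - 26583 = -766288539/15110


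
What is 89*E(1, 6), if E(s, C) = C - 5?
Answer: 89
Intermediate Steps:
E(s, C) = -5 + C
89*E(1, 6) = 89*(-5 + 6) = 89*1 = 89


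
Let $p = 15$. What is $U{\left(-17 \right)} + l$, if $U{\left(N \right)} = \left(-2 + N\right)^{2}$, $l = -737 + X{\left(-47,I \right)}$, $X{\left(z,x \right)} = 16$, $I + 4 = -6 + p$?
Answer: $-360$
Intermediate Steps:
$I = 5$ ($I = -4 + \left(-6 + 15\right) = -4 + 9 = 5$)
$l = -721$ ($l = -737 + 16 = -721$)
$U{\left(-17 \right)} + l = \left(-2 - 17\right)^{2} - 721 = \left(-19\right)^{2} - 721 = 361 - 721 = -360$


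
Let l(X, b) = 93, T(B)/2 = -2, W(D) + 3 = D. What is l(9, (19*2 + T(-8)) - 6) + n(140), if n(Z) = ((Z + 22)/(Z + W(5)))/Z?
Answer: 924501/9940 ≈ 93.008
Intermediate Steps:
W(D) = -3 + D
T(B) = -4 (T(B) = 2*(-2) = -4)
n(Z) = (22 + Z)/(Z*(2 + Z)) (n(Z) = ((Z + 22)/(Z + (-3 + 5)))/Z = ((22 + Z)/(Z + 2))/Z = ((22 + Z)/(2 + Z))/Z = (22 + Z)/(Z*(2 + Z)))
l(9, (19*2 + T(-8)) - 6) + n(140) = 93 + (22 + 140)/(140*(2 + 140)) = 93 + (1/140)*162/142 = 93 + (1/140)*(1/142)*162 = 93 + 81/9940 = 924501/9940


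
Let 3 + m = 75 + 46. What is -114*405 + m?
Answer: -46052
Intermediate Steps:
m = 118 (m = -3 + (75 + 46) = -3 + 121 = 118)
-114*405 + m = -114*405 + 118 = -46170 + 118 = -46052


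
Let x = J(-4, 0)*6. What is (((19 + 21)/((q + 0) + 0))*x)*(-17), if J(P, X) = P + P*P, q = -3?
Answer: 16320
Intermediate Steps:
J(P, X) = P + P²
x = 72 (x = -4*(1 - 4)*6 = -4*(-3)*6 = 12*6 = 72)
(((19 + 21)/((q + 0) + 0))*x)*(-17) = (((19 + 21)/((-3 + 0) + 0))*72)*(-17) = ((40/(-3 + 0))*72)*(-17) = ((40/(-3))*72)*(-17) = ((40*(-⅓))*72)*(-17) = -40/3*72*(-17) = -960*(-17) = 16320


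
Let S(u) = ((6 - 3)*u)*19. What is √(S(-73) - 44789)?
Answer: 5*I*√1958 ≈ 221.25*I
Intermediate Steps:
S(u) = 57*u (S(u) = (3*u)*19 = 57*u)
√(S(-73) - 44789) = √(57*(-73) - 44789) = √(-4161 - 44789) = √(-48950) = 5*I*√1958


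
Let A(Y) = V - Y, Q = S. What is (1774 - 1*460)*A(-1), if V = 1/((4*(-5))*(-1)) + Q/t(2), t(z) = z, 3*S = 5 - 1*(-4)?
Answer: 33507/10 ≈ 3350.7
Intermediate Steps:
S = 3 (S = (5 - 1*(-4))/3 = (5 + 4)/3 = (⅓)*9 = 3)
Q = 3
V = 31/20 (V = 1/((4*(-5))*(-1)) + 3/2 = 1/(-20*(-1)) + 3*(½) = 1/20 + 3/2 = 31/20 ≈ 1.5500)
A(Y) = 31/20 - Y
(1774 - 1*460)*A(-1) = (1774 - 1*460)*(31/20 - 1*(-1)) = (1774 - 460)*(31/20 + 1) = 1314*(51/20) = 33507/10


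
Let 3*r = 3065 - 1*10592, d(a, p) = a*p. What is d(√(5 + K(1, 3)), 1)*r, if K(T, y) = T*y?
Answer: -5018*√2 ≈ -7096.5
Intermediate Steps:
r = -2509 (r = (3065 - 1*10592)/3 = (3065 - 10592)/3 = (⅓)*(-7527) = -2509)
d(√(5 + K(1, 3)), 1)*r = (√(5 + 1*3)*1)*(-2509) = (√(5 + 3)*1)*(-2509) = (√8*1)*(-2509) = ((2*√2)*1)*(-2509) = (2*√2)*(-2509) = -5018*√2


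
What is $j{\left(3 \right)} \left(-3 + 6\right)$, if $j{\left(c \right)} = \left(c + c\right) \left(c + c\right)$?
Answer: $108$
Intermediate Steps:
$j{\left(c \right)} = 4 c^{2}$ ($j{\left(c \right)} = 2 c 2 c = 4 c^{2}$)
$j{\left(3 \right)} \left(-3 + 6\right) = 4 \cdot 3^{2} \left(-3 + 6\right) = 4 \cdot 9 \cdot 3 = 36 \cdot 3 = 108$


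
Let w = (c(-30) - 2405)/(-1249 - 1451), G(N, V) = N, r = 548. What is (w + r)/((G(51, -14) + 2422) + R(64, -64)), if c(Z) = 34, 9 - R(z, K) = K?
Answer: 1481971/6874200 ≈ 0.21558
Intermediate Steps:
R(z, K) = 9 - K
w = 2371/2700 (w = (34 - 2405)/(-1249 - 1451) = -2371/(-2700) = -2371*(-1/2700) = 2371/2700 ≈ 0.87815)
(w + r)/((G(51, -14) + 2422) + R(64, -64)) = (2371/2700 + 548)/((51 + 2422) + (9 - 1*(-64))) = 1481971/(2700*(2473 + (9 + 64))) = 1481971/(2700*(2473 + 73)) = (1481971/2700)/2546 = (1481971/2700)*(1/2546) = 1481971/6874200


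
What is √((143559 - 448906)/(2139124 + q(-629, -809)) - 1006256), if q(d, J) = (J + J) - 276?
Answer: I*√510703175829425690/712410 ≈ 1003.1*I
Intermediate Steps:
q(d, J) = -276 + 2*J (q(d, J) = 2*J - 276 = -276 + 2*J)
√((143559 - 448906)/(2139124 + q(-629, -809)) - 1006256) = √((143559 - 448906)/(2139124 + (-276 + 2*(-809))) - 1006256) = √(-305347/(2139124 + (-276 - 1618)) - 1006256) = √(-305347/(2139124 - 1894) - 1006256) = √(-305347/2137230 - 1006256) = √(-2150600816227/2137230) = I*√510703175829425690/712410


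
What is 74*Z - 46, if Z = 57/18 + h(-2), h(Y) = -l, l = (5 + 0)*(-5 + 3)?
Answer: 2785/3 ≈ 928.33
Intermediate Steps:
l = -10 (l = 5*(-2) = -10)
h(Y) = 10 (h(Y) = -1*(-10) = 10)
Z = 79/6 (Z = 57/18 + 10 = 57*(1/18) + 10 = 19/6 + 10 = 79/6 ≈ 13.167)
74*Z - 46 = 74*(79/6) - 46 = 2923/3 - 46 = 2785/3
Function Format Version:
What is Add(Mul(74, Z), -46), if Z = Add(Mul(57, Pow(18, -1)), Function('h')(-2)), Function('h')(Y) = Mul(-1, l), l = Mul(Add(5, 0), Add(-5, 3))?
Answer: Rational(2785, 3) ≈ 928.33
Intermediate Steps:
l = -10 (l = Mul(5, -2) = -10)
Function('h')(Y) = 10 (Function('h')(Y) = Mul(-1, -10) = 10)
Z = Rational(79, 6) (Z = Add(Mul(57, Pow(18, -1)), 10) = Add(Mul(57, Rational(1, 18)), 10) = Add(Rational(19, 6), 10) = Rational(79, 6) ≈ 13.167)
Add(Mul(74, Z), -46) = Add(Mul(74, Rational(79, 6)), -46) = Add(Rational(2923, 3), -46) = Rational(2785, 3)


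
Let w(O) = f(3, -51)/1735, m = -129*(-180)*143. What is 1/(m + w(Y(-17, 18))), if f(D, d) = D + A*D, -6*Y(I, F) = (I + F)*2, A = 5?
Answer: 1735/5760998118 ≈ 3.0116e-7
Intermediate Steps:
Y(I, F) = -F/3 - I/3 (Y(I, F) = -(I + F)*2/6 = -(F + I)*2/6 = -(2*F + 2*I)/6 = -F/3 - I/3)
m = 3320460 (m = 23220*143 = 3320460)
f(D, d) = 6*D (f(D, d) = D + 5*D = 6*D)
w(O) = 18/1735 (w(O) = (6*3)/1735 = 18*(1/1735) = 18/1735)
1/(m + w(Y(-17, 18))) = 1/(3320460 + 18/1735) = 1/(5760998118/1735) = 1735/5760998118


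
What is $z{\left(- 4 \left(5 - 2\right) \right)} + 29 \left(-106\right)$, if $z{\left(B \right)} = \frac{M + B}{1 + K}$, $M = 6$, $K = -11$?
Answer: $- \frac{15367}{5} \approx -3073.4$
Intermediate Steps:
$z{\left(B \right)} = - \frac{3}{5} - \frac{B}{10}$ ($z{\left(B \right)} = \frac{6 + B}{1 - 11} = \frac{6 + B}{-10} = \left(6 + B\right) \left(- \frac{1}{10}\right) = - \frac{3}{5} - \frac{B}{10}$)
$z{\left(- 4 \left(5 - 2\right) \right)} + 29 \left(-106\right) = \left(- \frac{3}{5} - \frac{\left(-4\right) \left(5 - 2\right)}{10}\right) + 29 \left(-106\right) = \left(- \frac{3}{5} - \frac{\left(-4\right) 3}{10}\right) - 3074 = \left(- \frac{3}{5} - - \frac{6}{5}\right) - 3074 = \left(- \frac{3}{5} + \frac{6}{5}\right) - 3074 = \frac{3}{5} - 3074 = - \frac{15367}{5}$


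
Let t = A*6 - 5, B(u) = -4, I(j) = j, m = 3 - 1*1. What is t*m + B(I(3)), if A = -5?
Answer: -74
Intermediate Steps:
m = 2 (m = 3 - 1 = 2)
t = -35 (t = -5*6 - 5 = -30 - 5 = -35)
t*m + B(I(3)) = -35*2 - 4 = -70 - 4 = -74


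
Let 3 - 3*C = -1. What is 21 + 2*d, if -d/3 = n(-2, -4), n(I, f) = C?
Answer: 13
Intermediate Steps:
C = 4/3 (C = 1 - ⅓*(-1) = 1 + ⅓ = 4/3 ≈ 1.3333)
n(I, f) = 4/3
d = -4 (d = -3*4/3 = -4)
21 + 2*d = 21 + 2*(-4) = 21 - 8 = 13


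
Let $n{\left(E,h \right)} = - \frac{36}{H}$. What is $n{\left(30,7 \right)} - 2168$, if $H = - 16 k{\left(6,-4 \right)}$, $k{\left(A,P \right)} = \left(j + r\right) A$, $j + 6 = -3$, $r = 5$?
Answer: $- \frac{69379}{32} \approx -2168.1$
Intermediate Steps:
$j = -9$ ($j = -6 - 3 = -9$)
$k{\left(A,P \right)} = - 4 A$ ($k{\left(A,P \right)} = \left(-9 + 5\right) A = - 4 A$)
$H = 384$ ($H = - 16 \left(\left(-4\right) 6\right) = \left(-16\right) \left(-24\right) = 384$)
$n{\left(E,h \right)} = - \frac{3}{32}$ ($n{\left(E,h \right)} = - \frac{36}{384} = \left(-36\right) \frac{1}{384} = - \frac{3}{32}$)
$n{\left(30,7 \right)} - 2168 = - \frac{3}{32} - 2168 = - \frac{69379}{32}$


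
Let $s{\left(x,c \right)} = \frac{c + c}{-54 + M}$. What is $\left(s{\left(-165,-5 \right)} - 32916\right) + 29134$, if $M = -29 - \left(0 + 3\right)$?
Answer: $- \frac{162621}{43} \approx -3781.9$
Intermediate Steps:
$M = -32$ ($M = -29 - 3 = -32$)
$s{\left(x,c \right)} = - \frac{c}{43}$ ($s{\left(x,c \right)} = \frac{c + c}{-54 - 32} = \frac{2 c}{-86} = 2 c \left(- \frac{1}{86}\right) = - \frac{c}{43}$)
$\left(s{\left(-165,-5 \right)} - 32916\right) + 29134 = \left(\left(- \frac{1}{43}\right) \left(-5\right) - 32916\right) + 29134 = \left(\frac{5}{43} - 32916\right) + 29134 = - \frac{1415383}{43} + 29134 = - \frac{162621}{43}$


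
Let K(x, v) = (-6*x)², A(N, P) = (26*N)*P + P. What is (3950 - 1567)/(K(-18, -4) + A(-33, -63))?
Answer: 2383/65655 ≈ 0.036296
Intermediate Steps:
A(N, P) = P + 26*N*P (A(N, P) = 26*N*P + P = P + 26*N*P)
K(x, v) = 36*x²
(3950 - 1567)/(K(-18, -4) + A(-33, -63)) = (3950 - 1567)/(36*(-18)² - 63*(1 + 26*(-33))) = 2383/(36*324 - 63*(1 - 858)) = 2383/(11664 - 63*(-857)) = 2383/(11664 + 53991) = 2383/65655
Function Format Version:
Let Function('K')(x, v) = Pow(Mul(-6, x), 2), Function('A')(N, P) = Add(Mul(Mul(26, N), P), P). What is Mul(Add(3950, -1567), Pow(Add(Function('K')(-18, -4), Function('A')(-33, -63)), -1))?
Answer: Rational(2383, 65655) ≈ 0.036296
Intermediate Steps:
Function('A')(N, P) = Add(P, Mul(26, N, P)) (Function('A')(N, P) = Add(Mul(26, N, P), P) = Add(P, Mul(26, N, P)))
Function('K')(x, v) = Mul(36, Pow(x, 2))
Mul(Add(3950, -1567), Pow(Add(Function('K')(-18, -4), Function('A')(-33, -63)), -1)) = Mul(Add(3950, -1567), Pow(Add(Mul(36, Pow(-18, 2)), Mul(-63, Add(1, Mul(26, -33)))), -1)) = Mul(2383, Pow(Add(Mul(36, 324), Mul(-63, Add(1, -858))), -1)) = Mul(2383, Pow(Add(11664, Mul(-63, -857)), -1)) = Mul(2383, Pow(Add(11664, 53991), -1)) = Mul(2383, Pow(65655, -1)) = Mul(2383, Rational(1, 65655)) = Rational(2383, 65655)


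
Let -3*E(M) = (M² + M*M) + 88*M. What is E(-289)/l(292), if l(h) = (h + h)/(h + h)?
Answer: -141610/3 ≈ -47203.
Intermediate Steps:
l(h) = 1 (l(h) = (2*h)/((2*h)) = (2*h)*(1/(2*h)) = 1)
E(M) = -88*M/3 - 2*M²/3 (E(M) = -((M² + M*M) + 88*M)/3 = -((M² + M²) + 88*M)/3 = -(2*M² + 88*M)/3 = -88*M/3 - 2*M²/3)
E(-289)/l(292) = -⅔*(-289)*(44 - 289)/1 = -⅔*(-289)*(-245)*1 = -141610/3*1 = -141610/3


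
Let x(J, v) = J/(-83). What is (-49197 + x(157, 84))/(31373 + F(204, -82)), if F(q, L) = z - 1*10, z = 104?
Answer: -4083508/2611761 ≈ -1.5635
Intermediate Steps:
x(J, v) = -J/83 (x(J, v) = J*(-1/83) = -J/83)
F(q, L) = 94 (F(q, L) = 104 - 1*10 = 104 - 10 = 94)
(-49197 + x(157, 84))/(31373 + F(204, -82)) = (-49197 - 1/83*157)/(31373 + 94) = (-49197 - 157/83)/31467 = -4083508/83*1/31467 = -4083508/2611761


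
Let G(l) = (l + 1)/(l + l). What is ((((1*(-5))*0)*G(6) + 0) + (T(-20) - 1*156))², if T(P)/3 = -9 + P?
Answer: 59049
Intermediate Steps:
T(P) = -27 + 3*P (T(P) = 3*(-9 + P) = -27 + 3*P)
G(l) = (1 + l)/(2*l) (G(l) = (1 + l)/((2*l)) = (1 + l)*(1/(2*l)) = (1 + l)/(2*l))
((((1*(-5))*0)*G(6) + 0) + (T(-20) - 1*156))² = ((((1*(-5))*0)*((½)*(1 + 6)/6) + 0) + ((-27 + 3*(-20)) - 1*156))² = (((-5*0)*((½)*(⅙)*7) + 0) + ((-27 - 60) - 156))² = ((0*(7/12) + 0) + (-87 - 156))² = ((0 + 0) - 243)² = (0 - 243)² = (-243)² = 59049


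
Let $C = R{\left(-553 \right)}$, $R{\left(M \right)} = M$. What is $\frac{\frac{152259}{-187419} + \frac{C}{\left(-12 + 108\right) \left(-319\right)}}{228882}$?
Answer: $- \frac{1519712303}{437890897376064} \approx -3.4705 \cdot 10^{-6}$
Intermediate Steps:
$C = -553$
$\frac{\frac{152259}{-187419} + \frac{C}{\left(-12 + 108\right) \left(-319\right)}}{228882} = \frac{\frac{152259}{-187419} - \frac{553}{\left(-12 + 108\right) \left(-319\right)}}{228882} = \left(152259 \left(- \frac{1}{187419}\right) - \frac{553}{96 \left(-319\right)}\right) \frac{1}{228882} = \left(- \frac{50753}{62473} - \frac{553}{-30624}\right) \frac{1}{228882} = \left(- \frac{50753}{62473} - - \frac{553}{30624}\right) \frac{1}{228882} = \left(- \frac{50753}{62473} + \frac{553}{30624}\right) \frac{1}{228882} = \left(- \frac{1519712303}{1913173152}\right) \frac{1}{228882} = - \frac{1519712303}{437890897376064}$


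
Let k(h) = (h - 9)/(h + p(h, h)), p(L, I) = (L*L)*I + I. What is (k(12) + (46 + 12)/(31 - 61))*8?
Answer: -16921/1095 ≈ -15.453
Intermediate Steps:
p(L, I) = I + I*L² (p(L, I) = L²*I + I = I*L² + I = I + I*L²)
k(h) = (-9 + h)/(h + h*(1 + h²)) (k(h) = (h - 9)/(h + h*(1 + h²)) = (-9 + h)/(h + h*(1 + h²)))
(k(12) + (46 + 12)/(31 - 61))*8 = ((-9 + 12)/(12*(2 + 12²)) + (46 + 12)/(31 - 61))*8 = ((1/12)*3/(2 + 144) + 58/(-30))*8 = ((1/12)*3/146 + 58*(-1/30))*8 = ((1/12)*(1/146)*3 - 29/15)*8 = (1/584 - 29/15)*8 = -16921/8760*8 = -16921/1095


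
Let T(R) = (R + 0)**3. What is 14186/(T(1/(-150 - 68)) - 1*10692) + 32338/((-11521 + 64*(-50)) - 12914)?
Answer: -1528730981801946/612234636212215 ≈ -2.4970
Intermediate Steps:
T(R) = R**3
14186/(T(1/(-150 - 68)) - 1*10692) + 32338/((-11521 + 64*(-50)) - 12914) = 14186/((1/(-150 - 68))**3 - 1*10692) + 32338/((-11521 + 64*(-50)) - 12914) = 14186/((1/(-218))**3 - 10692) + 32338/((-11521 - 3200) - 12914) = 14186/((-1/218)**3 - 10692) + 32338/(-14721 - 12914) = 14186/(-1/10360232 - 10692) + 32338/(-27635) = 14186/(-110771600545/10360232) + 32338*(-1/27635) = 14186*(-10360232/110771600545) - 32338/27635 = -146970251152/110771600545 - 32338/27635 = -1528730981801946/612234636212215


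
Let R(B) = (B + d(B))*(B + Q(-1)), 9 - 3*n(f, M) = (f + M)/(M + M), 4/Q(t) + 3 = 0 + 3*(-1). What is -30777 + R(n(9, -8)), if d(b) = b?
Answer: -35438719/1152 ≈ -30763.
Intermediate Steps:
Q(t) = -⅔ (Q(t) = 4/(-3 + (0 + 3*(-1))) = 4/(-3 + (0 - 3)) = 4/(-3 - 3) = 4/(-6) = 4*(-⅙) = -⅔)
n(f, M) = 3 - (M + f)/(6*M) (n(f, M) = 3 - (f + M)/(3*(M + M)) = 3 - (M + f)/(3*(2*M)) = 3 - (M + f)*1/(2*M)/3 = 3 - (M + f)/(6*M))
R(B) = 2*B*(-⅔ + B) (R(B) = (B + B)*(B - ⅔) = (2*B)*(-⅔ + B) = 2*B*(-⅔ + B))
-30777 + R(n(9, -8)) = -30777 + 2*((⅙)*(-1*9 + 17*(-8))/(-8))*(-2 + 3*((⅙)*(-1*9 + 17*(-8))/(-8)))/3 = -30777 + 2*((⅙)*(-⅛)*(-9 - 136))*(-2 + 3*((⅙)*(-⅛)*(-9 - 136)))/3 = -30777 + 2*((⅙)*(-⅛)*(-145))*(-2 + 3*((⅙)*(-⅛)*(-145)))/3 = -30777 + (⅔)*(145/48)*(-2 + 3*(145/48)) = -30777 + (⅔)*(145/48)*(-2 + 145/16) = -30777 + (⅔)*(145/48)*(113/16) = -30777 + 16385/1152 = -35438719/1152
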